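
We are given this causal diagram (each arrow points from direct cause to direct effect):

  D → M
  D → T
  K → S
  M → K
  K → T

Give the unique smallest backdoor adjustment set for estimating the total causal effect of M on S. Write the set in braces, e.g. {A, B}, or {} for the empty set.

Variables eligible for adjustment (non-descendants of M, excluding M and S): {D}.
Backdoor paths from M to S:
  P1: M <- D -> T <- K -> S
Each backdoor path contains an unconditioned collider, so every path is already blocked with the empty conditioning set:
  P1: blocked at collider T (neither it nor any descendant is in the conditioning set).
The empty set is therefore the unique smallest valid set.

{}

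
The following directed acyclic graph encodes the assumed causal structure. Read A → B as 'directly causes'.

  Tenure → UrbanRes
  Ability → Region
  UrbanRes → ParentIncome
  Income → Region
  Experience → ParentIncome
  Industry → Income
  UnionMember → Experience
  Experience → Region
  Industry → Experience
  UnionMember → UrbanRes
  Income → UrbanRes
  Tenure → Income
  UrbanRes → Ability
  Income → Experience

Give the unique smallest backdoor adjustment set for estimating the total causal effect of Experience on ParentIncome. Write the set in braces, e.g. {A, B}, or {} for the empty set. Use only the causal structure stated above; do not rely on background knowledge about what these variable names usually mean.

Variables eligible for adjustment (non-descendants of Experience, excluding Experience and ParentIncome): {Ability, Income, Industry, Tenure, UnionMember, UrbanRes}.
Backdoor paths from Experience to ParentIncome:
  P1: Experience <- UnionMember -> UrbanRes -> ParentIncome
  P2: Experience <- Industry -> Income <- Tenure -> UrbanRes -> ParentIncome
  P3: Experience <- Industry -> Income -> UrbanRes -> ParentIncome
  P4: Experience <- Industry -> Income -> Region <- Ability <- UrbanRes -> ParentIncome
  P5: Experience <- Income <- Tenure -> UrbanRes -> ParentIncome
  P6: Experience <- Income -> UrbanRes -> ParentIncome
  P7: Experience <- Income -> Region <- Ability <- UrbanRes -> ParentIncome
The empty set is not sufficient: P1 (Experience <- UnionMember -> UrbanRes -> ParentIncome) has no collider blocking it and no conditioned non-collider, so it is open.
Try {UrbanRes}:
  P1: blocked at chain node UrbanRes ∈ conditioning set.
  P2: blocked at chain node UrbanRes ∈ conditioning set.
  P3: blocked at chain node UrbanRes ∈ conditioning set.
  P4: blocked at collider Region (neither it nor any descendant is in the conditioning set).
  P5: blocked at chain node UrbanRes ∈ conditioning set.
  P6: blocked at chain node UrbanRes ∈ conditioning set.
  P7: blocked at collider Region (neither it nor any descendant is in the conditioning set).
{UrbanRes} contains no descendant of Experience and blocks every backdoor path.
No other singleton works — e.g. {UnionMember} leaves P3 open — so {UrbanRes} is the unique smallest valid adjustment set.

{UrbanRes}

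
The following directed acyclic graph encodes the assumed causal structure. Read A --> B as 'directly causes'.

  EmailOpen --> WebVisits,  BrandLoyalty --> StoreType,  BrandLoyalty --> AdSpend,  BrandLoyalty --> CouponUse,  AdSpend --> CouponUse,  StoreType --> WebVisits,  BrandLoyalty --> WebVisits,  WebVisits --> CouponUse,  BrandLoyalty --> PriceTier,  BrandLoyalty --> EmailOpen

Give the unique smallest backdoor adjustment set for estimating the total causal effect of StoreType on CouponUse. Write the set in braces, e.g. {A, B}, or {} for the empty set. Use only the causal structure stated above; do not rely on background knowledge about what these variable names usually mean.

{BrandLoyalty}

Variables eligible for adjustment (non-descendants of StoreType, excluding StoreType and CouponUse): {AdSpend, BrandLoyalty, EmailOpen, PriceTier}.
Backdoor paths from StoreType to CouponUse:
  P1: StoreType <- BrandLoyalty -> AdSpend -> CouponUse
  P2: StoreType <- BrandLoyalty -> EmailOpen -> WebVisits -> CouponUse
  P3: StoreType <- BrandLoyalty -> WebVisits -> CouponUse
  P4: StoreType <- BrandLoyalty -> CouponUse
The empty set is not sufficient: P1 (StoreType <- BrandLoyalty -> AdSpend -> CouponUse) has no collider blocking it and no conditioned non-collider, so it is open.
Try {BrandLoyalty}:
  P1: blocked at fork node BrandLoyalty ∈ conditioning set.
  P2: blocked at fork node BrandLoyalty ∈ conditioning set.
  P3: blocked at fork node BrandLoyalty ∈ conditioning set.
  P4: blocked at fork node BrandLoyalty ∈ conditioning set.
{BrandLoyalty} contains no descendant of StoreType and blocks every backdoor path.
No other singleton works — e.g. {AdSpend} leaves P2 open — so {BrandLoyalty} is the unique smallest valid adjustment set.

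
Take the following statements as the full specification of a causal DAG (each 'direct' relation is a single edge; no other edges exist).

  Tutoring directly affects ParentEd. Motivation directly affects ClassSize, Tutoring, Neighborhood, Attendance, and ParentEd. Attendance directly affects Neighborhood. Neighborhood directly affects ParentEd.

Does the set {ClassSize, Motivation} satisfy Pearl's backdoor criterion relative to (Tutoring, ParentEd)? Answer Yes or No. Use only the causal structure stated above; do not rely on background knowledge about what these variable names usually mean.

Yes

Backdoor paths from Tutoring to ParentEd (paths whose first edge points into Tutoring):
  P1: Tutoring <- Motivation -> Attendance -> Neighborhood -> ParentEd
  P2: Tutoring <- Motivation -> Neighborhood -> ParentEd
  P3: Tutoring <- Motivation -> ParentEd
Condition 1 (no descendant of Tutoring in the set): holds — descendants of Tutoring are {ParentEd}; none are in {ClassSize, Motivation}.
Condition 2 (every backdoor path blocked by {ClassSize, Motivation}):
  P1: blocked at fork node Motivation ∈ conditioning set.
  P2: blocked at fork node Motivation ∈ conditioning set.
  P3: blocked at fork node Motivation ∈ conditioning set.
{ClassSize, Motivation} satisfies the backdoor criterion.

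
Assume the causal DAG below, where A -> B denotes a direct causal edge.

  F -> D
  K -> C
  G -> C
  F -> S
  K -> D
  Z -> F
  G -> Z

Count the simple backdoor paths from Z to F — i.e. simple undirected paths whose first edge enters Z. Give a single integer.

1

A backdoor path from Z to F is any simple undirected path whose first edge points into Z (i.e. leaves Z via a parent).
Parents of Z: {G}.
Enumerating:
  P1: Z <- G -> C <- K -> D <- F
That exhausts the simple backdoor paths. Count: 1.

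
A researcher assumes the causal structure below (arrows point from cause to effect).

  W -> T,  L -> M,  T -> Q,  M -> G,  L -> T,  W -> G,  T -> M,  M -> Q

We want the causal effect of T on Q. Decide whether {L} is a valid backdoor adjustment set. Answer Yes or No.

Backdoor paths from T to Q (paths whose first edge points into T):
  P1: T <- W -> G <- M -> Q
  P2: T <- L -> M -> Q
Condition 1 (no descendant of T in the set): holds — descendants of T are {G, M, Q}; none are in {L}.
Condition 2 (every backdoor path blocked by {L}):
  P1: blocked at collider G (neither it nor any descendant is in the conditioning set).
  P2: blocked at fork node L ∈ conditioning set.
{L} satisfies the backdoor criterion.

Yes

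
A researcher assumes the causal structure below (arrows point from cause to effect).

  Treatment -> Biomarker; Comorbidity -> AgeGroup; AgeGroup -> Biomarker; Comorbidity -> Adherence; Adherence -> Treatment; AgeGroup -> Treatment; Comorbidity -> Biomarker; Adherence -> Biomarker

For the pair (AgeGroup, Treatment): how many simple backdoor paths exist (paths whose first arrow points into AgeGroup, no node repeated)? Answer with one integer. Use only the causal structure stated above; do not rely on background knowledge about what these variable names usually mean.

A backdoor path from AgeGroup to Treatment is any simple undirected path whose first edge points into AgeGroup (i.e. leaves AgeGroup via a parent).
Parents of AgeGroup: {Comorbidity}.
Enumerating:
  P1: AgeGroup <- Comorbidity -> Adherence -> Treatment
  P2: AgeGroup <- Comorbidity -> Adherence -> Biomarker <- Treatment
  P3: AgeGroup <- Comorbidity -> Biomarker <- Adherence -> Treatment
  P4: AgeGroup <- Comorbidity -> Biomarker <- Treatment
That exhausts the simple backdoor paths. Count: 4.

4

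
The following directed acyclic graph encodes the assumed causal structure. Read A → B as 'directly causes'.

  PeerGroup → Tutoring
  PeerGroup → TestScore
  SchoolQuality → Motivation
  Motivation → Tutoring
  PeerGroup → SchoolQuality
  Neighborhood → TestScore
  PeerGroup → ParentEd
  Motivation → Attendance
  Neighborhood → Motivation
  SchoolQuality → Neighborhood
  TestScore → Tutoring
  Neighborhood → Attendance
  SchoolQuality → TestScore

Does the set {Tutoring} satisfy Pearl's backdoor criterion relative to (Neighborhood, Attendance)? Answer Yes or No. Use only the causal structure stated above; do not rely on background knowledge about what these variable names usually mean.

Backdoor paths from Neighborhood to Attendance (paths whose first edge points into Neighborhood):
  P1: Neighborhood <- SchoolQuality <- PeerGroup -> TestScore -> Tutoring <- Motivation -> Attendance
  P2: Neighborhood <- SchoolQuality <- PeerGroup -> Tutoring <- Motivation -> Attendance
  P3: Neighborhood <- SchoolQuality -> Motivation -> Attendance
  P4: Neighborhood <- SchoolQuality -> TestScore <- PeerGroup -> Tutoring <- Motivation -> Attendance
  P5: Neighborhood <- SchoolQuality -> TestScore -> Tutoring <- Motivation -> Attendance
Condition 1 (no descendant of Neighborhood in the set): FAILS — Tutoring is a descendant of Neighborhood.
Condition 2 (every backdoor path blocked by {Tutoring}):
  P1: open — collider(s) Tutoring are conditioned on (or have a conditioned descendant) and no non-collider on the path is in the set.
  P2: open — collider(s) Tutoring are conditioned on (or have a conditioned descendant) and no non-collider on the path is in the set.
  P3: open — no interior node is in the conditioning set.
  P4: open — collider(s) TestScore, Tutoring are conditioned on (or have a conditioned descendant) and no non-collider on the path is in the set.
  P5: open — collider(s) Tutoring are conditioned on (or have a conditioned descendant) and no non-collider on the path is in the set.
{Tutoring} does not satisfy the backdoor criterion.

No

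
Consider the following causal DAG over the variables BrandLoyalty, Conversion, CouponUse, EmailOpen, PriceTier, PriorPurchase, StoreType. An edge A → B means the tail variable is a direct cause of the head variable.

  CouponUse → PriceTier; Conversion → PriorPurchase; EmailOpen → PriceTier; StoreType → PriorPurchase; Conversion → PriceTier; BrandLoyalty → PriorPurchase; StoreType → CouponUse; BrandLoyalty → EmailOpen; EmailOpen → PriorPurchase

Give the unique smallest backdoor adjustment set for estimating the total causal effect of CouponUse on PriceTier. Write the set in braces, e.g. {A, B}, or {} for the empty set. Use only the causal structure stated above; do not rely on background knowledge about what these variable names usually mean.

{}

Variables eligible for adjustment (non-descendants of CouponUse, excluding CouponUse and PriceTier): {BrandLoyalty, Conversion, EmailOpen, PriorPurchase, StoreType}.
Backdoor paths from CouponUse to PriceTier:
  P1: CouponUse <- StoreType -> PriorPurchase <- BrandLoyalty -> EmailOpen -> PriceTier
  P2: CouponUse <- StoreType -> PriorPurchase <- Conversion -> PriceTier
  P3: CouponUse <- StoreType -> PriorPurchase <- EmailOpen -> PriceTier
Each backdoor path contains an unconditioned collider, so every path is already blocked with the empty conditioning set:
  P1: blocked at collider PriorPurchase (neither it nor any descendant is in the conditioning set).
  P2: blocked at collider PriorPurchase (neither it nor any descendant is in the conditioning set).
  P3: blocked at collider PriorPurchase (neither it nor any descendant is in the conditioning set).
The empty set is therefore the unique smallest valid set.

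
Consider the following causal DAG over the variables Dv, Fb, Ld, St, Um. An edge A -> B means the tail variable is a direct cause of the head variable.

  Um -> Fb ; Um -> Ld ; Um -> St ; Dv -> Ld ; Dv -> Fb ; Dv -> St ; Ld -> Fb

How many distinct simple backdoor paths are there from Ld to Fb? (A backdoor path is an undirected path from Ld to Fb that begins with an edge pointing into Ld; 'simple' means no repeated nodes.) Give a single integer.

4

A backdoor path from Ld to Fb is any simple undirected path whose first edge points into Ld (i.e. leaves Ld via a parent).
Parents of Ld: {Dv, Um}.
Enumerating:
  P1: Ld <- Um -> St <- Dv -> Fb
  P2: Ld <- Um -> Fb
  P3: Ld <- Dv -> St <- Um -> Fb
  P4: Ld <- Dv -> Fb
That exhausts the simple backdoor paths. Count: 4.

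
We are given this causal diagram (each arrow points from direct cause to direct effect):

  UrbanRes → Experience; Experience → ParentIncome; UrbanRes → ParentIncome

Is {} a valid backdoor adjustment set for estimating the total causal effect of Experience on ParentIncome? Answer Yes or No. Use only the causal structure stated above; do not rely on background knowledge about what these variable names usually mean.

Backdoor paths from Experience to ParentIncome (paths whose first edge points into Experience):
  P1: Experience <- UrbanRes -> ParentIncome
Condition 1 (no descendant of Experience in the set): holds — descendants of Experience are {ParentIncome}; none are in {}.
Condition 2 (every backdoor path blocked by {}):
  P1: open — no interior node is in the conditioning set.
{} does not satisfy the backdoor criterion.

No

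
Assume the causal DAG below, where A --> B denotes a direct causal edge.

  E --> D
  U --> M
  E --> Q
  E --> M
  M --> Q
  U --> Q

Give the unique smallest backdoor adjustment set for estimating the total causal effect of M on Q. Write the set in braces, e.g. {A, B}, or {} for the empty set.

{E, U}

Variables eligible for adjustment (non-descendants of M, excluding M and Q): {D, E, U}.
Backdoor paths from M to Q:
  P1: M <- E -> Q
  P2: M <- U -> Q
The empty set is not sufficient: P1 (M <- E -> Q) has no collider blocking it and no conditioned non-collider, so it is open.
Try {E, U}:
  P1: blocked at fork node E ∈ conditioning set.
  P2: blocked at fork node U ∈ conditioning set.
{E, U} contains no descendant of M and blocks every backdoor path.
Every element of {E, U} is needed (dropping E leaves P1 open; dropping U leaves P2 open), so no proper subset is valid.
Among all size-2 subsets of the eligible variables, only {E, U} blocks every backdoor path, so it is the unique smallest valid adjustment set.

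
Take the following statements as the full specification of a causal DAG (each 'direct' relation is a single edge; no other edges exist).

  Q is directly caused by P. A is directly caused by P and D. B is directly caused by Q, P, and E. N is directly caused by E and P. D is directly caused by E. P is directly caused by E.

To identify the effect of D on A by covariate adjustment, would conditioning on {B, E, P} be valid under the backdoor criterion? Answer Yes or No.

Backdoor paths from D to A (paths whose first edge points into D):
  P1: D <- E -> P -> A
  P2: D <- E -> N <- P -> A
  P3: D <- E -> B <- P -> A
  P4: D <- E -> B <- Q <- P -> A
Condition 1 (no descendant of D in the set): holds — descendants of D are {A}; none are in {B, E, P}.
Condition 2 (every backdoor path blocked by {B, E, P}):
  P1: blocked at fork node E ∈ conditioning set.
  P2: blocked at fork node E ∈ conditioning set.
  P3: blocked at fork node E ∈ conditioning set.
  P4: blocked at fork node E ∈ conditioning set.
{B, E, P} satisfies the backdoor criterion.

Yes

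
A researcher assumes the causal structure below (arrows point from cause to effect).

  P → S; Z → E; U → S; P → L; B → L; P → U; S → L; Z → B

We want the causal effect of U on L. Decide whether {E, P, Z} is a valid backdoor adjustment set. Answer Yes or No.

Backdoor paths from U to L (paths whose first edge points into U):
  P1: U <- P -> S -> L
  P2: U <- P -> L
Condition 1 (no descendant of U in the set): holds — descendants of U are {L, S}; none are in {E, P, Z}.
Condition 2 (every backdoor path blocked by {E, P, Z}):
  P1: blocked at fork node P ∈ conditioning set.
  P2: blocked at fork node P ∈ conditioning set.
{E, P, Z} satisfies the backdoor criterion.

Yes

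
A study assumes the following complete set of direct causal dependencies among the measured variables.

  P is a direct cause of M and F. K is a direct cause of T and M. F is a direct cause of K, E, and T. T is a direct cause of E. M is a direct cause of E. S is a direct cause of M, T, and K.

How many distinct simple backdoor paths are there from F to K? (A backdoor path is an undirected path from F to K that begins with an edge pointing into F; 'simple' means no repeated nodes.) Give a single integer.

5

A backdoor path from F to K is any simple undirected path whose first edge points into F (i.e. leaves F via a parent).
Parents of F: {P}.
Enumerating:
  P1: F <- P -> M <- S -> K
  P2: F <- P -> M <- S -> T <- K
  P3: F <- P -> M <- K
  P4: F <- P -> M -> E <- T <- S -> K
  P5: F <- P -> M -> E <- T <- K
That exhausts the simple backdoor paths. Count: 5.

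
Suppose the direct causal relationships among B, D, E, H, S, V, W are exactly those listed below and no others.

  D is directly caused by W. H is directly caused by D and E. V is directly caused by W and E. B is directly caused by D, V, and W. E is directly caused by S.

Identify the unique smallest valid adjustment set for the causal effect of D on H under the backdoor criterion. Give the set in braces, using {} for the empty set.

{}

Variables eligible for adjustment (non-descendants of D, excluding D and H): {E, S, V, W}.
Backdoor paths from D to H:
  P1: D <- W -> V <- E -> H
  P2: D <- W -> B <- V <- E -> H
Each backdoor path contains an unconditioned collider, so every path is already blocked with the empty conditioning set:
  P1: blocked at collider V (neither it nor any descendant is in the conditioning set).
  P2: blocked at collider B (neither it nor any descendant is in the conditioning set).
The empty set is therefore the unique smallest valid set.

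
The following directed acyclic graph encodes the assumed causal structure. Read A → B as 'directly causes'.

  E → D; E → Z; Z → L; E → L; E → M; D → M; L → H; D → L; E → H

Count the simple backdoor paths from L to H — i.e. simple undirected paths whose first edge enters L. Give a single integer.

A backdoor path from L to H is any simple undirected path whose first edge points into L (i.e. leaves L via a parent).
Parents of L: {D, E, Z}.
Enumerating:
  P1: L <- E -> H
  P2: L <- D <- E -> H
  P3: L <- D -> M <- E -> H
  P4: L <- Z <- E -> H
That exhausts the simple backdoor paths. Count: 4.

4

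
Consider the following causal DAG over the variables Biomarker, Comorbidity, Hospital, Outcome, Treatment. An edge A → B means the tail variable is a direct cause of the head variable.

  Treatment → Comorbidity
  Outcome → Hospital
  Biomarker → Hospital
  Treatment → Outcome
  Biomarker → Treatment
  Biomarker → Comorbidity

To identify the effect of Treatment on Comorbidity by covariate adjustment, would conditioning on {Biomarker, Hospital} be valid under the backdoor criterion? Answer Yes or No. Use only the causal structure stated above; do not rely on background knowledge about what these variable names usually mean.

Backdoor paths from Treatment to Comorbidity (paths whose first edge points into Treatment):
  P1: Treatment <- Biomarker -> Comorbidity
Condition 1 (no descendant of Treatment in the set): FAILS — Hospital is a descendant of Treatment.
Condition 2 (every backdoor path blocked by {Biomarker, Hospital}):
  P1: blocked at fork node Biomarker ∈ conditioning set.
{Biomarker, Hospital} does not satisfy the backdoor criterion.

No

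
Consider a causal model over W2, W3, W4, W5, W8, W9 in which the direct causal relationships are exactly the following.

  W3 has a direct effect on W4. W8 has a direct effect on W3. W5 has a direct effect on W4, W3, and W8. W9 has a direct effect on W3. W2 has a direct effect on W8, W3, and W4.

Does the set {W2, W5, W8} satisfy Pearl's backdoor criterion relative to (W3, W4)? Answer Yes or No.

Yes

Backdoor paths from W3 to W4 (paths whose first edge points into W3):
  P1: W3 <- W5 -> W8 <- W2 -> W4
  P2: W3 <- W5 -> W4
  P3: W3 <- W2 -> W8 <- W5 -> W4
  P4: W3 <- W2 -> W4
  P5: W3 <- W8 <- W5 -> W4
  P6: W3 <- W8 <- W2 -> W4
Condition 1 (no descendant of W3 in the set): holds — descendants of W3 are {W4}; none are in {W2, W5, W8}.
Condition 2 (every backdoor path blocked by {W2, W5, W8}):
  P1: blocked at fork node W5 ∈ conditioning set.
  P2: blocked at fork node W5 ∈ conditioning set.
  P3: blocked at fork node W2 ∈ conditioning set.
  P4: blocked at fork node W2 ∈ conditioning set.
  P5: blocked at chain node W8 ∈ conditioning set.
  P6: blocked at chain node W8 ∈ conditioning set.
{W2, W5, W8} satisfies the backdoor criterion.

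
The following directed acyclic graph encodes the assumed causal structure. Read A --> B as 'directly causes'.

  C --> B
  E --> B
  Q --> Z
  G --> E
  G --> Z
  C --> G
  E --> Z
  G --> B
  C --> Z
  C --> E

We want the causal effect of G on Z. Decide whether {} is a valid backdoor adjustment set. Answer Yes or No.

No

Backdoor paths from G to Z (paths whose first edge points into G):
  P1: G <- C -> E -> Z
  P2: G <- C -> B <- E -> Z
  P3: G <- C -> Z
Condition 1 (no descendant of G in the set): holds — descendants of G are {B, E, Z}; none are in {}.
Condition 2 (every backdoor path blocked by {}):
  P1: open — no interior node is in the conditioning set.
  P2: blocked at collider B (neither it nor any descendant is in the conditioning set).
  P3: open — no interior node is in the conditioning set.
{} does not satisfy the backdoor criterion.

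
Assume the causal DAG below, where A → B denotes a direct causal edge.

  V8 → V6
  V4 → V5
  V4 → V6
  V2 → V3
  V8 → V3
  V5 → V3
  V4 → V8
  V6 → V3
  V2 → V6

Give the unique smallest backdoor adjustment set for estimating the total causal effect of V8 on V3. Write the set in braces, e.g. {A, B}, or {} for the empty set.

{V4}

Variables eligible for adjustment (non-descendants of V8, excluding V8 and V3): {V2, V4, V5}.
Backdoor paths from V8 to V3:
  P1: V8 <- V4 -> V5 -> V3
  P2: V8 <- V4 -> V6 <- V2 -> V3
  P3: V8 <- V4 -> V6 -> V3
The empty set is not sufficient: P1 (V8 <- V4 -> V5 -> V3) has no collider blocking it and no conditioned non-collider, so it is open.
Try {V4}:
  P1: blocked at fork node V4 ∈ conditioning set.
  P2: blocked at fork node V4 ∈ conditioning set.
  P3: blocked at fork node V4 ∈ conditioning set.
{V4} contains no descendant of V8 and blocks every backdoor path.
No other singleton works — e.g. {V5} leaves P3 open — so {V4} is the unique smallest valid adjustment set.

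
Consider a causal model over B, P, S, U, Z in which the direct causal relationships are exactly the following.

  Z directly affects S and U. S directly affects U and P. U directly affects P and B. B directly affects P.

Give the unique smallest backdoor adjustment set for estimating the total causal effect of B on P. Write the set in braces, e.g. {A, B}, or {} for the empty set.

{U}

Variables eligible for adjustment (non-descendants of B, excluding B and P): {S, U, Z}.
Backdoor paths from B to P:
  P1: B <- U <- Z -> S -> P
  P2: B <- U <- S -> P
  P3: B <- U -> P
The empty set is not sufficient: P1 (B <- U <- Z -> S -> P) has no collider blocking it and no conditioned non-collider, so it is open.
Try {U}:
  P1: blocked at chain node U ∈ conditioning set.
  P2: blocked at chain node U ∈ conditioning set.
  P3: blocked at fork node U ∈ conditioning set.
{U} contains no descendant of B and blocks every backdoor path.
No other singleton works — e.g. {Z} leaves P2 open — so {U} is the unique smallest valid adjustment set.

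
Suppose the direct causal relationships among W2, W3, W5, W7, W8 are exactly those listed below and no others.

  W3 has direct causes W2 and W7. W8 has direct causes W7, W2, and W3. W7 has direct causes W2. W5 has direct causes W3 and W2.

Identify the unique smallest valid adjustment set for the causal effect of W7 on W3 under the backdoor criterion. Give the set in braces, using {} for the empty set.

Variables eligible for adjustment (non-descendants of W7, excluding W7 and W3): {W2}.
Backdoor paths from W7 to W3:
  P1: W7 <- W2 -> W3
  P2: W7 <- W2 -> W8 <- W3
  P3: W7 <- W2 -> W5 <- W3
The empty set is not sufficient: P1 (W7 <- W2 -> W3) has no collider blocking it and no conditioned non-collider, so it is open.
Try {W2}:
  P1: blocked at fork node W2 ∈ conditioning set.
  P2: blocked at fork node W2 ∈ conditioning set.
  P3: blocked at fork node W2 ∈ conditioning set.
{W2} contains no descendant of W7 and blocks every backdoor path.
{W2} is the unique smallest valid adjustment set.

{W2}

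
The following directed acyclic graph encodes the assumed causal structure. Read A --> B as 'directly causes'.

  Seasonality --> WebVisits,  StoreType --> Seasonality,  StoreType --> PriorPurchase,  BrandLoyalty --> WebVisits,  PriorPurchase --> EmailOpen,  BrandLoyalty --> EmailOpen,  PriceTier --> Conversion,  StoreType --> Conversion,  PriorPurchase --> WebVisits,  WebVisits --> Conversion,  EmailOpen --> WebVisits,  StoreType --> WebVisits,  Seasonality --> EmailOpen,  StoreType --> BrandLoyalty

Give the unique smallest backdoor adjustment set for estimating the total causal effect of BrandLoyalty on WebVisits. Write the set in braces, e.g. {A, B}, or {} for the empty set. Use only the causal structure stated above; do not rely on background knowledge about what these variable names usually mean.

{StoreType}

Variables eligible for adjustment (non-descendants of BrandLoyalty, excluding BrandLoyalty and WebVisits): {PriceTier, PriorPurchase, Seasonality, StoreType}.
Backdoor paths from BrandLoyalty to WebVisits:
  P1: BrandLoyalty <- StoreType -> PriorPurchase -> EmailOpen <- Seasonality -> WebVisits
  P2: BrandLoyalty <- StoreType -> PriorPurchase -> EmailOpen -> WebVisits
  P3: BrandLoyalty <- StoreType -> PriorPurchase -> WebVisits
  P4: BrandLoyalty <- StoreType -> Seasonality -> EmailOpen <- PriorPurchase -> WebVisits
  P5: BrandLoyalty <- StoreType -> Seasonality -> EmailOpen -> WebVisits
  P6: BrandLoyalty <- StoreType -> Seasonality -> WebVisits
  P7: BrandLoyalty <- StoreType -> WebVisits
  P8: BrandLoyalty <- StoreType -> Conversion <- WebVisits
The empty set is not sufficient: P2 (BrandLoyalty <- StoreType -> PriorPurchase -> EmailOpen -> WebVisits) has no collider blocking it and no conditioned non-collider, so it is open.
Try {StoreType}:
  P1: blocked at fork node StoreType ∈ conditioning set.
  P2: blocked at fork node StoreType ∈ conditioning set.
  P3: blocked at fork node StoreType ∈ conditioning set.
  P4: blocked at fork node StoreType ∈ conditioning set.
  P5: blocked at fork node StoreType ∈ conditioning set.
  P6: blocked at fork node StoreType ∈ conditioning set.
  P7: blocked at fork node StoreType ∈ conditioning set.
  P8: blocked at fork node StoreType ∈ conditioning set.
{StoreType} contains no descendant of BrandLoyalty and blocks every backdoor path.
No other singleton works — e.g. {PriorPurchase} leaves P5 open — so {StoreType} is the unique smallest valid adjustment set.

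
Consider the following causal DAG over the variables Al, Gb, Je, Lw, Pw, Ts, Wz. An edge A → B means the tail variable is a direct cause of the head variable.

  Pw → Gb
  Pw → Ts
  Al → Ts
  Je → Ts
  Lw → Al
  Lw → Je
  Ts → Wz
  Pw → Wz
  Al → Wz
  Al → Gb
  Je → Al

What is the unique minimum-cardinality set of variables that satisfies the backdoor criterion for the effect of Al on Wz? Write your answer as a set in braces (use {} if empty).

Variables eligible for adjustment (non-descendants of Al, excluding Al and Wz): {Je, Lw, Pw}.
Backdoor paths from Al to Wz:
  P1: Al <- Lw -> Je -> Ts <- Pw -> Wz
  P2: Al <- Lw -> Je -> Ts -> Wz
  P3: Al <- Je -> Ts <- Pw -> Wz
  P4: Al <- Je -> Ts -> Wz
The empty set is not sufficient: P2 (Al <- Lw -> Je -> Ts -> Wz) has no collider blocking it and no conditioned non-collider, so it is open.
Try {Je}:
  P1: blocked at chain node Je ∈ conditioning set.
  P2: blocked at chain node Je ∈ conditioning set.
  P3: blocked at fork node Je ∈ conditioning set.
  P4: blocked at fork node Je ∈ conditioning set.
{Je} contains no descendant of Al and blocks every backdoor path.
No other singleton works — e.g. {Pw} leaves P2 open — so {Je} is the unique smallest valid adjustment set.

{Je}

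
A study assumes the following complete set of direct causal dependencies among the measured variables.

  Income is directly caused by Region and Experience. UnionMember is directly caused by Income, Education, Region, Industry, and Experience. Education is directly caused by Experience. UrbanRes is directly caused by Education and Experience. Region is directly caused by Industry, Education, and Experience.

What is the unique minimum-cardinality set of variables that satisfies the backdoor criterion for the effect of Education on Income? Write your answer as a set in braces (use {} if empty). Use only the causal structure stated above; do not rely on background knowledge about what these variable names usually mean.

Variables eligible for adjustment (non-descendants of Education, excluding Education and Income): {Experience, Industry}.
Backdoor paths from Education to Income:
  P1: Education <- Experience -> Region <- Industry -> UnionMember <- Income
  P2: Education <- Experience -> Region -> Income
  P3: Education <- Experience -> Region -> UnionMember <- Income
  P4: Education <- Experience -> Income
  P5: Education <- Experience -> UnionMember <- Industry -> Region -> Income
  P6: Education <- Experience -> UnionMember <- Region -> Income
  P7: Education <- Experience -> UnionMember <- Income
The empty set is not sufficient: P2 (Education <- Experience -> Region -> Income) has no collider blocking it and no conditioned non-collider, so it is open.
Try {Experience}:
  P1: blocked at fork node Experience ∈ conditioning set.
  P2: blocked at fork node Experience ∈ conditioning set.
  P3: blocked at fork node Experience ∈ conditioning set.
  P4: blocked at fork node Experience ∈ conditioning set.
  P5: blocked at fork node Experience ∈ conditioning set.
  P6: blocked at fork node Experience ∈ conditioning set.
  P7: blocked at fork node Experience ∈ conditioning set.
{Experience} contains no descendant of Education and blocks every backdoor path.
No other singleton works — e.g. {Industry} leaves P2 open — so {Experience} is the unique smallest valid adjustment set.

{Experience}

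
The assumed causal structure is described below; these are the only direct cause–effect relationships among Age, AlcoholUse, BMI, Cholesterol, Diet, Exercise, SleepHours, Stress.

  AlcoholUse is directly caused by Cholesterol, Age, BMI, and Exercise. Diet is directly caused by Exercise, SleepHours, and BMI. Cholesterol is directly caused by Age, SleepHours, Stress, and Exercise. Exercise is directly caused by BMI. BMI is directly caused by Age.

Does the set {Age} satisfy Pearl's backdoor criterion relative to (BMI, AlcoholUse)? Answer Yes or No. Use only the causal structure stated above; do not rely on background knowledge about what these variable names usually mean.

Yes

Backdoor paths from BMI to AlcoholUse (paths whose first edge points into BMI):
  P1: BMI <- Age -> Cholesterol <- SleepHours -> Diet <- Exercise -> AlcoholUse
  P2: BMI <- Age -> Cholesterol <- Exercise -> AlcoholUse
  P3: BMI <- Age -> Cholesterol -> AlcoholUse
  P4: BMI <- Age -> AlcoholUse
Condition 1 (no descendant of BMI in the set): holds — descendants of BMI are {AlcoholUse, Cholesterol, Diet, Exercise}; none are in {Age}.
Condition 2 (every backdoor path blocked by {Age}):
  P1: blocked at fork node Age ∈ conditioning set.
  P2: blocked at fork node Age ∈ conditioning set.
  P3: blocked at fork node Age ∈ conditioning set.
  P4: blocked at fork node Age ∈ conditioning set.
{Age} satisfies the backdoor criterion.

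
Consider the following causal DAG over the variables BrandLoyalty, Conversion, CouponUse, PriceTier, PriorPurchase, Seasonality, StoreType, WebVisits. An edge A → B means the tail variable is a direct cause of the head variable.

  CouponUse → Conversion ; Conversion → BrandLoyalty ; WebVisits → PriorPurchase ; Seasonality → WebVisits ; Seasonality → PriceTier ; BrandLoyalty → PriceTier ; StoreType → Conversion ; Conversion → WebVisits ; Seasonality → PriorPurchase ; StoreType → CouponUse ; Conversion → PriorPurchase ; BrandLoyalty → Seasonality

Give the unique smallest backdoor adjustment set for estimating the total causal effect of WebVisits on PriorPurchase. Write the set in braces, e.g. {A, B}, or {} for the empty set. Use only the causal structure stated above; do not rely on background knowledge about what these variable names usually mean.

Variables eligible for adjustment (non-descendants of WebVisits, excluding WebVisits and PriorPurchase): {BrandLoyalty, Conversion, CouponUse, PriceTier, Seasonality, StoreType}.
Backdoor paths from WebVisits to PriorPurchase:
  P1: WebVisits <- Conversion -> BrandLoyalty -> Seasonality -> PriorPurchase
  P2: WebVisits <- Conversion -> BrandLoyalty -> PriceTier <- Seasonality -> PriorPurchase
  P3: WebVisits <- Conversion -> PriorPurchase
  P4: WebVisits <- Seasonality <- BrandLoyalty <- Conversion -> PriorPurchase
  P5: WebVisits <- Seasonality -> PriorPurchase
  P6: WebVisits <- Seasonality -> PriceTier <- BrandLoyalty <- Conversion -> PriorPurchase
The empty set is not sufficient: P1 (WebVisits <- Conversion -> BrandLoyalty -> Seasonality -> PriorPurchase) has no collider blocking it and no conditioned non-collider, so it is open.
Try {Conversion, Seasonality}:
  P1: blocked at fork node Conversion ∈ conditioning set.
  P2: blocked at fork node Conversion ∈ conditioning set.
  P3: blocked at fork node Conversion ∈ conditioning set.
  P4: blocked at chain node Seasonality ∈ conditioning set.
  P5: blocked at fork node Seasonality ∈ conditioning set.
  P6: blocked at fork node Seasonality ∈ conditioning set.
{Conversion, Seasonality} contains no descendant of WebVisits and blocks every backdoor path.
Every element of {Conversion, Seasonality} is needed (dropping Conversion leaves P3 open; dropping Seasonality leaves P5 open), so no proper subset is valid.
Among all size-2 subsets of the eligible variables, only {Conversion, Seasonality} blocks every backdoor path, so it is the unique smallest valid adjustment set.

{Conversion, Seasonality}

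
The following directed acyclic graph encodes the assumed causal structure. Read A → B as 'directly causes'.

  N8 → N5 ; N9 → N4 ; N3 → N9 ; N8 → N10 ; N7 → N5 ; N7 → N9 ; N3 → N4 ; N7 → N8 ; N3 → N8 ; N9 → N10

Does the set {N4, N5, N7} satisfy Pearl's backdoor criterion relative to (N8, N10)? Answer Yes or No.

Backdoor paths from N8 to N10 (paths whose first edge points into N8):
  P1: N8 <- N3 -> N9 -> N10
  P2: N8 <- N3 -> N4 <- N9 -> N10
  P3: N8 <- N7 -> N9 -> N10
Condition 1 (no descendant of N8 in the set): FAILS — N5 is a descendant of N8.
Condition 2 (every backdoor path blocked by {N4, N5, N7}):
  P1: open — no interior node is in the conditioning set.
  P2: open — collider(s) N4 are conditioned on (or have a conditioned descendant) and no non-collider on the path is in the set.
  P3: blocked at fork node N7 ∈ conditioning set.
{N4, N5, N7} does not satisfy the backdoor criterion.

No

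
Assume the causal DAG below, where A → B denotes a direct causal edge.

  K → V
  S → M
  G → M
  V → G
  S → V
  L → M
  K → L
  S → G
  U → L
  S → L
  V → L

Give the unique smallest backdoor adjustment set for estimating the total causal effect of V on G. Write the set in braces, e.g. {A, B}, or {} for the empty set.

Variables eligible for adjustment (non-descendants of V, excluding V and G): {K, S, U}.
Backdoor paths from V to G:
  P1: V <- K -> L <- S -> G
  P2: V <- K -> L <- S -> M <- G
  P3: V <- K -> L -> M <- S -> G
  P4: V <- K -> L -> M <- G
  P5: V <- S -> L -> M <- G
  P6: V <- S -> G
  P7: V <- S -> M <- G
The empty set is not sufficient: P6 (V <- S -> G) has no collider blocking it and no conditioned non-collider, so it is open.
Try {S}:
  P1: blocked at collider L (neither it nor any descendant is in the conditioning set).
  P2: blocked at collider L (neither it nor any descendant is in the conditioning set).
  P3: blocked at collider M (neither it nor any descendant is in the conditioning set).
  P4: blocked at collider M (neither it nor any descendant is in the conditioning set).
  P5: blocked at fork node S ∈ conditioning set.
  P6: blocked at fork node S ∈ conditioning set.
  P7: blocked at fork node S ∈ conditioning set.
{S} contains no descendant of V and blocks every backdoor path.
No other singleton works — e.g. {K} leaves P6 open — so {S} is the unique smallest valid adjustment set.

{S}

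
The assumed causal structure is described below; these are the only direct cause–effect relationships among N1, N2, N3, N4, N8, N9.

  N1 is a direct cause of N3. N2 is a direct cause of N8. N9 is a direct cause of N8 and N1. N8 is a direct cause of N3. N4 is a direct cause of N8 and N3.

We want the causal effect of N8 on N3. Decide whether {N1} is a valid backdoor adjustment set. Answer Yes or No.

Backdoor paths from N8 to N3 (paths whose first edge points into N8):
  P1: N8 <- N4 -> N3
  P2: N8 <- N9 -> N1 -> N3
Condition 1 (no descendant of N8 in the set): holds — descendants of N8 are {N3}; none are in {N1}.
Condition 2 (every backdoor path blocked by {N1}):
  P1: open — no interior node is in the conditioning set.
  P2: blocked at chain node N1 ∈ conditioning set.
{N1} does not satisfy the backdoor criterion.

No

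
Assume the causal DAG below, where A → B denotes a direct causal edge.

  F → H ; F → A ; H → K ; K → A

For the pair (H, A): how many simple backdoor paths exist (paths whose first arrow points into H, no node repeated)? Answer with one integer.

A backdoor path from H to A is any simple undirected path whose first edge points into H (i.e. leaves H via a parent).
Parents of H: {F}.
Enumerating:
  P1: H <- F -> A
That exhausts the simple backdoor paths. Count: 1.

1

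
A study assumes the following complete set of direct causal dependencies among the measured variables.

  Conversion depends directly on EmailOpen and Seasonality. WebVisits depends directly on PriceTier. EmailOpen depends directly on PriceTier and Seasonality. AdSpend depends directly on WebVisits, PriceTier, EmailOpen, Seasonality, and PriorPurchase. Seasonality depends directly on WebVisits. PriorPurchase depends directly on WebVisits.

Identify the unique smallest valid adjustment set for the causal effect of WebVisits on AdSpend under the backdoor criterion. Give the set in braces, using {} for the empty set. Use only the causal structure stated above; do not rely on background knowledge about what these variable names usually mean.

Variables eligible for adjustment (non-descendants of WebVisits, excluding WebVisits and AdSpend): {PriceTier}.
Backdoor paths from WebVisits to AdSpend:
  P1: WebVisits <- PriceTier -> EmailOpen <- Seasonality -> AdSpend
  P2: WebVisits <- PriceTier -> EmailOpen -> Conversion <- Seasonality -> AdSpend
  P3: WebVisits <- PriceTier -> EmailOpen -> AdSpend
  P4: WebVisits <- PriceTier -> AdSpend
The empty set is not sufficient: P3 (WebVisits <- PriceTier -> EmailOpen -> AdSpend) has no collider blocking it and no conditioned non-collider, so it is open.
Try {PriceTier}:
  P1: blocked at fork node PriceTier ∈ conditioning set.
  P2: blocked at fork node PriceTier ∈ conditioning set.
  P3: blocked at fork node PriceTier ∈ conditioning set.
  P4: blocked at fork node PriceTier ∈ conditioning set.
{PriceTier} contains no descendant of WebVisits and blocks every backdoor path.
{PriceTier} is the unique smallest valid adjustment set.

{PriceTier}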